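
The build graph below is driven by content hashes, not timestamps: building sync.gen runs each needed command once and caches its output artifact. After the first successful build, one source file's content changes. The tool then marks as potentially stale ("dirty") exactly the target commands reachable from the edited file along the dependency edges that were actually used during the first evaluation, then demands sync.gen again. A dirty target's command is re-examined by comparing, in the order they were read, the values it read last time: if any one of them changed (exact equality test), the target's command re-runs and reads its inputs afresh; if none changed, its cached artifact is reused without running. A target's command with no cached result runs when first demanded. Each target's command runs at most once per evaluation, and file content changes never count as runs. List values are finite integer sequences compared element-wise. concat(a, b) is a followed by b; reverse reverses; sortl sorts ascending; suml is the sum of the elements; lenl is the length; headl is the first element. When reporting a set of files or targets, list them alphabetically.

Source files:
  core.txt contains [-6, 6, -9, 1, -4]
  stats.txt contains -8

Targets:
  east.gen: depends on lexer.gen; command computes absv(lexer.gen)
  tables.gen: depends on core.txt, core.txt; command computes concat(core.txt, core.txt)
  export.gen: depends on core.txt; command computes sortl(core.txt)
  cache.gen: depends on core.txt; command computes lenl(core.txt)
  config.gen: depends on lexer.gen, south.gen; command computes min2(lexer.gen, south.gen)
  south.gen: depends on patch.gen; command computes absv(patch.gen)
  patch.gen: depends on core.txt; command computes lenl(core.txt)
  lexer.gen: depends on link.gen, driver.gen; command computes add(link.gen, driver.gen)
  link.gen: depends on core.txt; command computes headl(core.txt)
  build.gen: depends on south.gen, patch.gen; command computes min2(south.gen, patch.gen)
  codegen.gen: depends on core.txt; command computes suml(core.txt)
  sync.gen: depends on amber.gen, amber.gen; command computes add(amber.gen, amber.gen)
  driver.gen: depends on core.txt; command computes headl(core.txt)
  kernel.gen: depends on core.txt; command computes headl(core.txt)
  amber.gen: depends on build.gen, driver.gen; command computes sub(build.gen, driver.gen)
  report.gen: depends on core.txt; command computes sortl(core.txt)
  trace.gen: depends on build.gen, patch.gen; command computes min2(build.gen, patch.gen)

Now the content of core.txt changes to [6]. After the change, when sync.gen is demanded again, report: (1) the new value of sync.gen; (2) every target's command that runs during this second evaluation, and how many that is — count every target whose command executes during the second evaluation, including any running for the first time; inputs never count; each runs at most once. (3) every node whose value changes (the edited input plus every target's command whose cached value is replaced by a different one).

Initial pass — values computed on the first demand:
  driver.gen = headl([-6, 6, -9, 1, -4]) = -6
  patch.gen = lenl([-6, 6, -9, 1, -4]) = 5
  south.gen = absv(5) = 5
  build.gen = min2(5, 5) = 5
  amber.gen = sub(5, -6) = 11
  sync.gen = add(11, 11) = 22

Second demand — change propagation:
  driver.gen: re-runs because core.txt [-6, 6, -9, 1, -4]->[6]; new result 6.
  patch.gen: re-runs because core.txt [-6, 6, -9, 1, -4]->[6]; new result 1.
  south.gen: re-runs because patch.gen 5->1; new result 1.
  build.gen: re-runs because south.gen 5->1; patch.gen 5->1; new result 1.
  amber.gen: re-runs because build.gen 5->1; driver.gen -6->6; new result -5.
  sync.gen: re-runs because amber.gen 11->-5; amber.gen 11->-5; new result -10.

sync.gen now evaluates to -10.
Run set: amber.gen, build.gen, driver.gen, patch.gen, south.gen, sync.gen (6 run).
Changed values: amber.gen, build.gen, core.txt, driver.gen, patch.gen, south.gen, sync.gen.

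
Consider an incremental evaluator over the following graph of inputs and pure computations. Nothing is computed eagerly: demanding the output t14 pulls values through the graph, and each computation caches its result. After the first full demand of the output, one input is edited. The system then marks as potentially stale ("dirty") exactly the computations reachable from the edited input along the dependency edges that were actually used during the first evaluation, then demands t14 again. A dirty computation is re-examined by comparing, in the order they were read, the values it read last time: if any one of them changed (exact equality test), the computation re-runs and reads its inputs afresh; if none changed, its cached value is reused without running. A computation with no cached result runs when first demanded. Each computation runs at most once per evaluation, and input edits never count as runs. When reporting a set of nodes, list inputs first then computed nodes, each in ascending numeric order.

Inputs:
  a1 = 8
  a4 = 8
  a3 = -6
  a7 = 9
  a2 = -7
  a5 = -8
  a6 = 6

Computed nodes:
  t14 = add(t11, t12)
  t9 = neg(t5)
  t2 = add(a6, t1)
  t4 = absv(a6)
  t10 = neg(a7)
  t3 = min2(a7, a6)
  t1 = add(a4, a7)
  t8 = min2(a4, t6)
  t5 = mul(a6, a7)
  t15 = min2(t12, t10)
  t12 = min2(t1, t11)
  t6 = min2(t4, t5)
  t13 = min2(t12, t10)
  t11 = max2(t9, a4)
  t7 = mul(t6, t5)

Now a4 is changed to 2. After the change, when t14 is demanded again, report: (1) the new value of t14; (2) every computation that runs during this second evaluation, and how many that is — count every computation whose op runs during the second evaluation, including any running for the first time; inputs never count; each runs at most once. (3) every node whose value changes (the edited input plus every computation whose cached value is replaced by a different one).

t14 now evaluates to 4.
Run set: t1, t11, t12, t14 (4 run).
Changed values: a4, t1, t11, t12, t14.

Initial pass — values computed on the first demand:
  t1 = add(8, 9) = 17
  t5 = mul(6, 9) = 54
  t9 = neg(54) = -54
  t11 = max2(-54, 8) = 8
  t12 = min2(17, 8) = 8
  t14 = add(8, 8) = 16

Second demand — change propagation:
  t1: re-runs because a4 8->2; new result 11.
  t11: re-runs because a4 8->2; new result 2.
  t12: re-runs because t1 17->11; t11 8->2; new result 2.
  t14: re-runs because t11 8->2; t12 8->2; new result 4.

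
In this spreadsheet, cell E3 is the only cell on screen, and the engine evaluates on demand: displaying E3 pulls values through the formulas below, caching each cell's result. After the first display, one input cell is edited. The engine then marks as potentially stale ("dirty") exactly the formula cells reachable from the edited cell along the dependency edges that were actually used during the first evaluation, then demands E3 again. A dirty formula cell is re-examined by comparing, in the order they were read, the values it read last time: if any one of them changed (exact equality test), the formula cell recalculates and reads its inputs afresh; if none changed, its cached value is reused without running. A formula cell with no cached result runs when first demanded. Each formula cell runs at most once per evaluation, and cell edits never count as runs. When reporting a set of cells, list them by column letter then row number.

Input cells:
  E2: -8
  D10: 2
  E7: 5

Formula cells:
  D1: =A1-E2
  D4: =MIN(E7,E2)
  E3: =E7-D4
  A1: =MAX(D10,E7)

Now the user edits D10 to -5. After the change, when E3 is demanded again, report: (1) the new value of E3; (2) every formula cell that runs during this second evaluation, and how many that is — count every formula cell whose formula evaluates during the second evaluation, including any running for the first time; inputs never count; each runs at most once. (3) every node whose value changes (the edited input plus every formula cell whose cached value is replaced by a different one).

E3 now evaluates to 13.
Run set: none (0 run).
Changed values: D10.
The important point: nothing the output needs ever reads D10, so the edit is invisible to it.

Initial pass — values computed on the first demand:
  D4 = MIN(5, -8) = -8
  E3 = 5 - -8 = 13

Second demand — change propagation:
  no demanded computation ever read D10, so the edit dirties nothing and nothing runs.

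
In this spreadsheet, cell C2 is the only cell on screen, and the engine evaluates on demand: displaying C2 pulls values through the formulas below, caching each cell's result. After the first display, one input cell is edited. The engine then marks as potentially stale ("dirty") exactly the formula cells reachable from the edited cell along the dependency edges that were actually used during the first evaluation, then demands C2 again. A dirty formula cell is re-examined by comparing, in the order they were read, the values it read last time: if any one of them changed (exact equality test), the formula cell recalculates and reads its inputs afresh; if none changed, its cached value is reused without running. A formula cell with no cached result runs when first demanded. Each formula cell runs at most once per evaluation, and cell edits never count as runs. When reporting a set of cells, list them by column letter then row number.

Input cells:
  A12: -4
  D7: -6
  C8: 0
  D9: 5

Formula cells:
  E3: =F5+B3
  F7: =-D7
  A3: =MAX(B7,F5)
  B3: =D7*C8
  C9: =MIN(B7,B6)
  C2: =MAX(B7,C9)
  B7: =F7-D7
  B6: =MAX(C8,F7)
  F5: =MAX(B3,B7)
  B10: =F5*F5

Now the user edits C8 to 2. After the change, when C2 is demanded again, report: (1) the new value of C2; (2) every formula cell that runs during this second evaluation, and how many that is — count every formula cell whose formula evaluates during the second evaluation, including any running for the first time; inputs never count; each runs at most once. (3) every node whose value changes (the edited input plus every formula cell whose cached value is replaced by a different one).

C2 now evaluates to 12.
Run set: B6 (1 run).
Changed values: C8.
The important point: B6 recomputes to an identical value, and the output ends up unchanged.

Initial pass — values computed on the first demand:
  F7 = -(-6) = 6
  B6 = MAX(0, 6) = 6
  B7 = 6 - -6 = 12
  C9 = MIN(12, 6) = 6
  C2 = MAX(12, 6) = 12

Second demand — change propagation:
  B6: re-runs because C8 0->2; new result 6 (unchanged).
  C9: re-examined; everything it read last time is the same (B7 unchanged, B6 unchanged) — cache 6 kept, no run.
  C2: re-examined; everything it read last time is the same (B7 unchanged, C9 unchanged) — cache 12 kept, no run.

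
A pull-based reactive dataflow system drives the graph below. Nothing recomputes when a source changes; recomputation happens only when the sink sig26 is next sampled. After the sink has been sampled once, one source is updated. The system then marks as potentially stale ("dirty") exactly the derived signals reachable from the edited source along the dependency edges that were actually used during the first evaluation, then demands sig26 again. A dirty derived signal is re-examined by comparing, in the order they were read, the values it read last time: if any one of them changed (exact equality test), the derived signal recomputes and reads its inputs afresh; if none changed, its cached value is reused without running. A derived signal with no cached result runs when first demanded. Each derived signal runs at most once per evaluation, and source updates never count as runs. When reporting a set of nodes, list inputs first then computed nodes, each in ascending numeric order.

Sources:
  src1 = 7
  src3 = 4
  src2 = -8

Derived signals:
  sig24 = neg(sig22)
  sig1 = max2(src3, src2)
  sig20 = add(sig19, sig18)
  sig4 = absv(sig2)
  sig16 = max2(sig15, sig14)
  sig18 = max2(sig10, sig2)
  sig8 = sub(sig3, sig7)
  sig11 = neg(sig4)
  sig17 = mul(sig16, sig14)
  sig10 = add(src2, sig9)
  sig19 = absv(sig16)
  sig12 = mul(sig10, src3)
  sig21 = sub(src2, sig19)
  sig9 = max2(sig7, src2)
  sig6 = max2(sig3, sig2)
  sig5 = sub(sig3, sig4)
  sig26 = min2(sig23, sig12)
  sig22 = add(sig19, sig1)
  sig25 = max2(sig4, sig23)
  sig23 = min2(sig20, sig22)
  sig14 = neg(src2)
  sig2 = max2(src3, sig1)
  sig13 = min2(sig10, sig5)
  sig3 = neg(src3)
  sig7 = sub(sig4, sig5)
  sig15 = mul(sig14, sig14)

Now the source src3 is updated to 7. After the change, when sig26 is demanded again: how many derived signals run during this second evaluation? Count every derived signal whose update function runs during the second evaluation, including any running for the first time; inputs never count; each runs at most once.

Derived signals that run: sig1, sig2, sig3, sig4, sig5, sig7, sig9, sig10, sig12, sig18, sig20, sig22, sig23, sig26 — 14 in total.

First evaluation (everything demanded from the output):
  sig1 = max2(4, -8) = 4
  sig2 = max2(4, 4) = 4
  sig3 = neg(4) = -4
  sig4 = absv(4) = 4
  sig5 = sub(-4, 4) = -8
  sig7 = sub(4, -8) = 12
  sig9 = max2(12, -8) = 12
  sig10 = add(-8, 12) = 4
  sig12 = mul(4, 4) = 16
  sig14 = neg(-8) = 8
  sig15 = mul(8, 8) = 64
  sig16 = max2(64, 8) = 64
  sig18 = max2(4, 4) = 4
  sig19 = absv(64) = 64
  sig20 = add(64, 4) = 68
  sig22 = add(64, 4) = 68
  sig23 = min2(68, 68) = 68
  sig26 = min2(68, 16) = 16

Propagation after the edit:
  sig1: runs — src3 4->7; result 7.
  sig2: runs — src3 4->7; sig1 4->7; result 7.
  sig3: runs — src3 4->7; result -7.
  sig4: runs — sig2 4->7; result 7.
  sig5: runs — sig3 -4->-7; sig4 4->7; result -14.
  sig7: runs — sig4 4->7; sig5 -8->-14; result 21.
  sig9: runs — sig7 12->21; result 21.
  sig10: runs — sig9 12->21; result 13.
  sig12: runs — sig10 4->13; src3 4->7; result 91.
  sig18: runs — sig10 4->13; sig2 4->7; result 13.
  sig20: runs — sig18 4->13; result 77.
  sig22: runs — sig1 4->7; result 71.
  sig23: runs — sig20 68->77; sig22 68->71; result 71.
  sig26: runs — sig23 68->71; sig12 16->91; result 71.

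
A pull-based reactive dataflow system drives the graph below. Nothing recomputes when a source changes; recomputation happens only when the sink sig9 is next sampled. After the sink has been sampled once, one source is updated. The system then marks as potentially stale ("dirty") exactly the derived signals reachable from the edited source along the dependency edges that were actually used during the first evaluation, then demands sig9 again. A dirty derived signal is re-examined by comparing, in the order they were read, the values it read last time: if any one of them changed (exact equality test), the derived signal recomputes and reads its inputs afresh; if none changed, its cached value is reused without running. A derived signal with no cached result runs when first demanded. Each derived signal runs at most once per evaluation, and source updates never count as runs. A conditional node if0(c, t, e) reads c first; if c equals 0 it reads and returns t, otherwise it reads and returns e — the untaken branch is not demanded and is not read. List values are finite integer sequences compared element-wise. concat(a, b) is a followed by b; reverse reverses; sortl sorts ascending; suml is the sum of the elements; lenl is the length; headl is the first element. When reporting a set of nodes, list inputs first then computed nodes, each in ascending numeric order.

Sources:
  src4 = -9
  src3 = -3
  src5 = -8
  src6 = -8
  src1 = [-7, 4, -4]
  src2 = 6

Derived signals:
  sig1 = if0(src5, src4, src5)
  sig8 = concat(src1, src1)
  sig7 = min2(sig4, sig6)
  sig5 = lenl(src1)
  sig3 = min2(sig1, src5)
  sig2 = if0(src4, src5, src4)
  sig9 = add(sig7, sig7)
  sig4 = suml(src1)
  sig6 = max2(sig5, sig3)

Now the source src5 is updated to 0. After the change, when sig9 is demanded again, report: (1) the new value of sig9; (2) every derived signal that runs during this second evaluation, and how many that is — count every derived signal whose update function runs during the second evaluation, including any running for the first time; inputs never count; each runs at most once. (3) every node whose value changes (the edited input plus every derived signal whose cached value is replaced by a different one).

First evaluation (everything demanded from the output):
  sig1 = if0(src5=-8 -> else branch src5) = -8
  sig3 = min2(-8, -8) = -8
  sig4 = suml([-7, 4, -4]) = -7
  sig5 = lenl([-7, 4, -4]) = 3
  sig6 = max2(3, -8) = 3
  sig7 = min2(-7, 3) = -7
  sig9 = add(-7, -7) = -14

Propagation after the edit:
  sig1: runs — src5 -8->0; src5 -8->0; result -9.
  sig3: runs — sig1 -8->-9; src5 -8->0; result -9.
  sig6: runs — sig3 -8->-9; result 3 (same value as before).
  sig7: checked — values it read are unchanged (sig4 unchanged, sig6 unchanged); reused cached -7 without running.
  sig9: checked — values it read are unchanged (sig7 unchanged, sig7 unchanged); reused cached -14 without running.

Key observation: the change is absorbed at sig6 — it re-runs but produces the same value, and the output's value is unchanged.

New value of sig9: -14.
Derived signals that run: sig1, sig3, sig6 — 3 in total.
Values that change: src5, sig1, sig3.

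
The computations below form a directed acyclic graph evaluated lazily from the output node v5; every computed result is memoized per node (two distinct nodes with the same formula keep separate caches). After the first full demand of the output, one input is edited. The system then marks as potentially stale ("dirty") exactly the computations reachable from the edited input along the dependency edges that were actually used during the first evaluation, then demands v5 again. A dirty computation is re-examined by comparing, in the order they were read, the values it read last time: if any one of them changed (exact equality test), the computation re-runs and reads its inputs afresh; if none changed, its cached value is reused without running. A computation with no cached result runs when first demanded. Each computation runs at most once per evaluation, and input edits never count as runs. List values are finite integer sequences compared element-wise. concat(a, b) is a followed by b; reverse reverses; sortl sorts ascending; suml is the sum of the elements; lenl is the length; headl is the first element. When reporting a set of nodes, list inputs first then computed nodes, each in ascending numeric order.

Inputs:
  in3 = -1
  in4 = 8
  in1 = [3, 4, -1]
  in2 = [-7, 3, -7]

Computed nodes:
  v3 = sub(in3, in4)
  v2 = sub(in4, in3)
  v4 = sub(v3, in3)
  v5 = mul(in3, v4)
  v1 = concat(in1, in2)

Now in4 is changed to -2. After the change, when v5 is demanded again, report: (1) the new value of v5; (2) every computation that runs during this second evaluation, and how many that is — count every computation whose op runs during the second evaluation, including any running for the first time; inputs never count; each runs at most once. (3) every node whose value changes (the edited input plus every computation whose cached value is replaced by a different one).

Demanding v5 again yields -2.
3 computations run: v3, v4, v5.
The nodes whose values change: in4, v3, v4, v5.

First demand of the output computes:
  v3 = sub(-1, 8) = -9
  v4 = sub(-9, -1) = -8
  v5 = mul(-1, -8) = 8

After the edit, cleaning proceeds:
  v3: a read changed (in4 8->-2) — executes, giving 1.
  v4: a read changed (v3 -9->1) — executes, giving 2.
  v5: a read changed (v4 -8->2) — executes, giving -2.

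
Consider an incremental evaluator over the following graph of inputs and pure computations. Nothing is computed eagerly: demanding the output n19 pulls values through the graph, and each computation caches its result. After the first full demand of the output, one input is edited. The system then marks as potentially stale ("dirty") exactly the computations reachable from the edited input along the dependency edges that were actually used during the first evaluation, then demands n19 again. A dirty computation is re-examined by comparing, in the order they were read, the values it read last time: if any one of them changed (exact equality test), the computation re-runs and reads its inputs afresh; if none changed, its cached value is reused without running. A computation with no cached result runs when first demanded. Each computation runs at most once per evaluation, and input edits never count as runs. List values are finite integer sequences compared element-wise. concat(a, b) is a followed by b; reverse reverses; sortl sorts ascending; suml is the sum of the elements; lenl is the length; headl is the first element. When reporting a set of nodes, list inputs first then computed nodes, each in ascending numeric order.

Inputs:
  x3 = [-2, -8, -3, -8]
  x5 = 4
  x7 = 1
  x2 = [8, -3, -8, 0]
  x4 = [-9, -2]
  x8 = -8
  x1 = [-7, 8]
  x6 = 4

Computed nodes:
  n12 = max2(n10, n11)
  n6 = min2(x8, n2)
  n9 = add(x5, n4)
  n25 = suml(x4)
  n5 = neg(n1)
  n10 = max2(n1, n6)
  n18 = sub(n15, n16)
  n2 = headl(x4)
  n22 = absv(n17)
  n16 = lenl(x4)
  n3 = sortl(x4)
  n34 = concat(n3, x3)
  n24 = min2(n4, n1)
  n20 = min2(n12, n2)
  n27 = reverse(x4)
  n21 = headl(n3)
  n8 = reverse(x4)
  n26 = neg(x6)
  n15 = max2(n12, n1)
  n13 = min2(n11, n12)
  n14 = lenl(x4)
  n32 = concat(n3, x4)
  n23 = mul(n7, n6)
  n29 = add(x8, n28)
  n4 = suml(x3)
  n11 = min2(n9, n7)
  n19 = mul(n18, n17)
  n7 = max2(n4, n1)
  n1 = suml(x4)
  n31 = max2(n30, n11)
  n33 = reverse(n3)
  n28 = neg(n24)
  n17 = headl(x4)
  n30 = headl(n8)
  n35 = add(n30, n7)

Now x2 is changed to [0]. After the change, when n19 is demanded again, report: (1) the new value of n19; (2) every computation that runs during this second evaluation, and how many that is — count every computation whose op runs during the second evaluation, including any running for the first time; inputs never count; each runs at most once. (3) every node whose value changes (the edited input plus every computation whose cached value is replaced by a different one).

Initial pass — values computed on the first demand:
  n1 = suml([-9, -2]) = -11
  n2 = headl([-9, -2]) = -9
  n4 = suml([-2, -8, -3, -8]) = -21
  n6 = min2(-8, -9) = -9
  n7 = max2(-21, -11) = -11
  n9 = add(4, -21) = -17
  n10 = max2(-11, -9) = -9
  n11 = min2(-17, -11) = -17
  n12 = max2(-9, -17) = -9
  n15 = max2(-9, -11) = -9
  n16 = lenl([-9, -2]) = 2
  n17 = headl([-9, -2]) = -9
  n18 = sub(-9, 2) = -11
  n19 = mul(-11, -9) = 99

Second demand — change propagation:
  no demanded computation ever read x2, so the edit dirties nothing and nothing runs.

The important point: nothing the output needs ever reads x2, so the edit is invisible to it.

n19 now evaluates to 99.
Run set: none (0 run).
Changed values: x2.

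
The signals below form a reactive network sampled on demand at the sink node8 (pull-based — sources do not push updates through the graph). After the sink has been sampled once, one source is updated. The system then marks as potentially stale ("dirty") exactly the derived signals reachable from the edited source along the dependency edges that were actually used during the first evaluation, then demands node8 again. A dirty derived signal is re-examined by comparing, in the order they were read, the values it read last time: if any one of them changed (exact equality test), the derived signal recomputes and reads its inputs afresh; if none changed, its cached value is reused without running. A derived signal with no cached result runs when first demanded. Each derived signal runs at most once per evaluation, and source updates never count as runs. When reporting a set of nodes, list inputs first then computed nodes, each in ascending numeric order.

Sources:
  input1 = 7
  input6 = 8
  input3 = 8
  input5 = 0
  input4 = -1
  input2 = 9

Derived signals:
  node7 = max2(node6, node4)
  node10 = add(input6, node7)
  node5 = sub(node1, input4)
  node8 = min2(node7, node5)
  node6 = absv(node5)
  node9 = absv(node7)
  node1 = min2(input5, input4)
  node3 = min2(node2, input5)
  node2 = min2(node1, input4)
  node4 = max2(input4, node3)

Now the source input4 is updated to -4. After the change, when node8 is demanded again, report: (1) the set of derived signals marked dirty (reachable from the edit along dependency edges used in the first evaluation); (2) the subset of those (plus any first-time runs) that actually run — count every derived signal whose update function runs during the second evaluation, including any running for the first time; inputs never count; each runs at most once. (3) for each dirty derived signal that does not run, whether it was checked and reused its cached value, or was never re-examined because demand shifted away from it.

Initial pass — values computed on the first demand:
  node1 = min2(0, -1) = -1
  node2 = min2(-1, -1) = -1
  node3 = min2(-1, 0) = -1
  node4 = max2(-1, -1) = -1
  node5 = sub(-1, -1) = 0
  node6 = absv(0) = 0
  node7 = max2(0, -1) = 0
  node8 = min2(0, 0) = 0

Second demand — change propagation:
  node1: re-runs because input4 -1->-4; new result -4.
  node2: re-runs because node1 -1->-4; input4 -1->-4; new result -4.
  node3: re-runs because node2 -1->-4; new result -4.
  node4: re-runs because input4 -1->-4; node3 -1->-4; new result -4.
  node5: re-runs because node1 -1->-4; input4 -1->-4; new result 0 (unchanged).
  node6: re-examined; everything it read last time is the same (node5 unchanged) — cache 0 kept, no run.
  node7: re-runs because node4 -1->-4; new result 0 (unchanged).
  node8: re-examined; everything it read last time is the same (node7 unchanged, node5 unchanged) — cache 0 kept, no run.

The important point: at node6 every value read last time is unchanged, so the dirty flag clears without a run.

Dirty set: node1, node2, node3, node4, node5, node6, node7, node8.
Run set: node1, node2, node3, node4, node5, node7 (6 run).
Re-examined without running (cache reused): node6, node8.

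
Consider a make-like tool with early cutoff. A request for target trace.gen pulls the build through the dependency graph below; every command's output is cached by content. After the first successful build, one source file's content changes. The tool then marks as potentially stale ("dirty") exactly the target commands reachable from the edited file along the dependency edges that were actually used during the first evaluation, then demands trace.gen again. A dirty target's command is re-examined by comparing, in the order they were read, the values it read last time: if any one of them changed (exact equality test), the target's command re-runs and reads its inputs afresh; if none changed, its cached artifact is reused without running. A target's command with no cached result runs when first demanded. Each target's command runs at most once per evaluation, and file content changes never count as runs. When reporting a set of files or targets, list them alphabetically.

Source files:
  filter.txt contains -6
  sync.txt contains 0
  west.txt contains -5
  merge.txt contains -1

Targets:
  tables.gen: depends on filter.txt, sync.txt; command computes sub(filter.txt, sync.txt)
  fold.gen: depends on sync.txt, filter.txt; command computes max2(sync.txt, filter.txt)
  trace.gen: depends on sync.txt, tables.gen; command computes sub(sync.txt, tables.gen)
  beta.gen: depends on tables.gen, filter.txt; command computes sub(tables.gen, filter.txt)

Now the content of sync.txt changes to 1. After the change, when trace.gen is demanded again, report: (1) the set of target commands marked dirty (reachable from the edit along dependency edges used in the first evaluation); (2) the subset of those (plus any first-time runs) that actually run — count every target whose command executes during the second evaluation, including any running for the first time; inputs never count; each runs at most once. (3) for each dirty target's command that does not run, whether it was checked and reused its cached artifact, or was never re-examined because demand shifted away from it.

The edit dirties: tables.gen, trace.gen.
2 target commands run: tables.gen, trace.gen.
No dirty target's command escaped a run.

First demand of the output computes:
  tables.gen = sub(-6, 0) = -6
  trace.gen = sub(0, -6) = 6

After the edit, cleaning proceeds:
  tables.gen: a read changed (sync.txt 0->1) — executes, giving -7.
  trace.gen: a read changed (sync.txt 0->1; tables.gen -6->-7) — executes, giving 8.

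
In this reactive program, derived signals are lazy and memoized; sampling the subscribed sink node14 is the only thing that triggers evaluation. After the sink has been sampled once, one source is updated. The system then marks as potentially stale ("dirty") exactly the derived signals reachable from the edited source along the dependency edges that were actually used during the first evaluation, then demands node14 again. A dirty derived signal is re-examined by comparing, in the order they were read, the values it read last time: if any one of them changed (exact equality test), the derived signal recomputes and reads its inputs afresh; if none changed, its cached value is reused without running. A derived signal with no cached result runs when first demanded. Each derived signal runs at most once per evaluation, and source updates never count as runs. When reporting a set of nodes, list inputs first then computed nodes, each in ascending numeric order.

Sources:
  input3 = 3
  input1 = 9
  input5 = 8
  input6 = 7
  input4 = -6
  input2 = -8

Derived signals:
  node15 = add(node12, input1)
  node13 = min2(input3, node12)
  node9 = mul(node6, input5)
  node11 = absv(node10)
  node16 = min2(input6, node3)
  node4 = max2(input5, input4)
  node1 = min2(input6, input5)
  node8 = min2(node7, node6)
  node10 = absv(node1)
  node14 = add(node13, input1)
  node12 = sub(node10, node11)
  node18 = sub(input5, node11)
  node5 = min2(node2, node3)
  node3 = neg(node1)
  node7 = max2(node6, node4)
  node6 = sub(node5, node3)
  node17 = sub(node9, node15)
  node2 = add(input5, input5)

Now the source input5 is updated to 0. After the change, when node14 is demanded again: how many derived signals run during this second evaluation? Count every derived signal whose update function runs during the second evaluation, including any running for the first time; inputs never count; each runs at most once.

4 derived signals run: node1, node10, node11, node12.
Note the absorption at node12: it re-runs yet its value is the same, leaving the output's value untouched.

First demand of the output computes:
  node1 = min2(7, 8) = 7
  node10 = absv(7) = 7
  node11 = absv(7) = 7
  node12 = sub(7, 7) = 0
  node13 = min2(3, 0) = 0
  node14 = add(0, 9) = 9

After the edit, cleaning proceeds:
  node1: a read changed (input5 8->0) — executes, giving 0.
  node10: a read changed (node1 7->0) — executes, giving 0.
  node11: a read changed (node10 7->0) — executes, giving 0.
  node12: a read changed (node10 7->0; node11 7->0) — executes, giving 0 — identical to its old value.
  node13: dirty, but its reads are unchanged (input3 unchanged, node12 unchanged); cached 0 stands.
  node14: dirty, but its reads are unchanged (node13 unchanged, input1 unchanged); cached 9 stands.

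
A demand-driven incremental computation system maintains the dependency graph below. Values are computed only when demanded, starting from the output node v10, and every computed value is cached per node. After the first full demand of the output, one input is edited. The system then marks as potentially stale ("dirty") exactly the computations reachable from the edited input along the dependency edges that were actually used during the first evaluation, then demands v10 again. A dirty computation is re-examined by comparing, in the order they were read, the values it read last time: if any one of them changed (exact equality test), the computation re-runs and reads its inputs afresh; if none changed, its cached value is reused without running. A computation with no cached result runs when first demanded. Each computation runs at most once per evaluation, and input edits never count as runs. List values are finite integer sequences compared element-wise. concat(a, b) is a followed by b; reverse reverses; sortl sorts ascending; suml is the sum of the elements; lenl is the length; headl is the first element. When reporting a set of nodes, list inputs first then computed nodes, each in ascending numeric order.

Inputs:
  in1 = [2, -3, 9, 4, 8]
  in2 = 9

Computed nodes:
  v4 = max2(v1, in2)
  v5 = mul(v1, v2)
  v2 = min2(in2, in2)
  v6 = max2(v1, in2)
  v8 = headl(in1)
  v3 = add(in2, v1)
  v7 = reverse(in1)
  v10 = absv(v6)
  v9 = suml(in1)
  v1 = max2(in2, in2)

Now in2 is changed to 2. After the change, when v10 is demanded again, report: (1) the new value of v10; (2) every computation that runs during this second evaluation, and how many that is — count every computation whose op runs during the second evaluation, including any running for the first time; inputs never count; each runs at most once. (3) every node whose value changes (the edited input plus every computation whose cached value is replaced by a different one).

First evaluation (everything demanded from the output):
  v1 = max2(9, 9) = 9
  v6 = max2(9, 9) = 9
  v10 = absv(9) = 9

Propagation after the edit:
  v1: runs — in2 9->2; in2 9->2; result 2.
  v6: runs — v1 9->2; in2 9->2; result 2.
  v10: runs — v6 9->2; result 2.

New value of v10: 2.
Computations that run: v1, v6, v10 — 3 in total.
Values that change: in2, v1, v6, v10.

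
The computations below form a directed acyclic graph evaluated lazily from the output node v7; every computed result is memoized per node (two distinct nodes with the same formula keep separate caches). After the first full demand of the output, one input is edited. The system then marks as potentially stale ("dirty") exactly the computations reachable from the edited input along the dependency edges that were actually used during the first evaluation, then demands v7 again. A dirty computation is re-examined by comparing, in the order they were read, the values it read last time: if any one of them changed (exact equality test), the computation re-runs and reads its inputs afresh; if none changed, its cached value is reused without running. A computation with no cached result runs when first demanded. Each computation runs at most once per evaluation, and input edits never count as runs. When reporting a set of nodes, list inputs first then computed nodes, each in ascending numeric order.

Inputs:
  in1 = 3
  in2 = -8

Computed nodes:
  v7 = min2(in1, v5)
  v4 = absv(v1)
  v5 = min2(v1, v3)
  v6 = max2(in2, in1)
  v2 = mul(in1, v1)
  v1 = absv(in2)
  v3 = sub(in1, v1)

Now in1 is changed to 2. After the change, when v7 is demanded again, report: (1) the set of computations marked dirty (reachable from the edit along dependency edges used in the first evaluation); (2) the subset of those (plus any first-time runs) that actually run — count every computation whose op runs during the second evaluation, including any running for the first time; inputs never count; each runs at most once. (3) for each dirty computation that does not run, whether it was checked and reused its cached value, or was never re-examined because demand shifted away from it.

First demand of the output computes:
  v1 = absv(-8) = 8
  v3 = sub(3, 8) = -5
  v5 = min2(8, -5) = -5
  v7 = min2(3, -5) = -5

After the edit, cleaning proceeds:
  v3: a read changed (in1 3->2) — executes, giving -6.
  v5: a read changed (v3 -5->-6) — executes, giving -6.
  v7: a read changed (in1 3->2; v5 -5->-6) — executes, giving -6.

The edit dirties: v3, v5, v7.
3 computations run: v3, v5, v7.
No dirty computation escaped a run.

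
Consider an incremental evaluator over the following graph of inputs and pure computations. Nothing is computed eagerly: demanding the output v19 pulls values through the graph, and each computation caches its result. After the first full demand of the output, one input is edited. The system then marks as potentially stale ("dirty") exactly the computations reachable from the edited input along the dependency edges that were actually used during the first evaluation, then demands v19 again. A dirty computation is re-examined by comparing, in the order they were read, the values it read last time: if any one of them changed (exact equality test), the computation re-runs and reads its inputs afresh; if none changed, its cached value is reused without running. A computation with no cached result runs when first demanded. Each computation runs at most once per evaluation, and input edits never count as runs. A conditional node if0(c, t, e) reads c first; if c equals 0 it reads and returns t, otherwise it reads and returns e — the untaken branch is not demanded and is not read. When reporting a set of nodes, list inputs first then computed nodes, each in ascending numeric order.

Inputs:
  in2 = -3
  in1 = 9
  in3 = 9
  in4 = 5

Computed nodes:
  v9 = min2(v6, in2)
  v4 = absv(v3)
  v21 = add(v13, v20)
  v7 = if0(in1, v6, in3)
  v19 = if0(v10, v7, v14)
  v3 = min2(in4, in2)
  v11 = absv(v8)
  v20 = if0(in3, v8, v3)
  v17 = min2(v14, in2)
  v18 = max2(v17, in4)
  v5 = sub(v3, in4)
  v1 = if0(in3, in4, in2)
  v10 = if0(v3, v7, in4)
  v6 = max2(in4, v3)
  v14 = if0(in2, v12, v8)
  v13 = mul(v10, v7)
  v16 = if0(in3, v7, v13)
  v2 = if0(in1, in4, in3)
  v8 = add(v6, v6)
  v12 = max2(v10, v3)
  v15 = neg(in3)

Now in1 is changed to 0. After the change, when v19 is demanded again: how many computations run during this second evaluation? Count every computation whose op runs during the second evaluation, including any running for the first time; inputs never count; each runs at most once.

Run set: none (0 run).
The important point: nothing the output needs ever reads in1, so the edit is invisible to it.

Initial pass — values computed on the first demand:
  v3 = min2(5, -3) = -3
  v6 = max2(5, -3) = 5
  v8 = add(5, 5) = 10
  v10 = if0(v3=-3 -> else branch in4) = 5
  v14 = if0(in2=-3 -> else branch v8) = 10
  v19 = if0(v10=5 -> else branch v14) = 10

Second demand — change propagation:
  no demanded computation ever read in1, so the edit dirties nothing and nothing runs.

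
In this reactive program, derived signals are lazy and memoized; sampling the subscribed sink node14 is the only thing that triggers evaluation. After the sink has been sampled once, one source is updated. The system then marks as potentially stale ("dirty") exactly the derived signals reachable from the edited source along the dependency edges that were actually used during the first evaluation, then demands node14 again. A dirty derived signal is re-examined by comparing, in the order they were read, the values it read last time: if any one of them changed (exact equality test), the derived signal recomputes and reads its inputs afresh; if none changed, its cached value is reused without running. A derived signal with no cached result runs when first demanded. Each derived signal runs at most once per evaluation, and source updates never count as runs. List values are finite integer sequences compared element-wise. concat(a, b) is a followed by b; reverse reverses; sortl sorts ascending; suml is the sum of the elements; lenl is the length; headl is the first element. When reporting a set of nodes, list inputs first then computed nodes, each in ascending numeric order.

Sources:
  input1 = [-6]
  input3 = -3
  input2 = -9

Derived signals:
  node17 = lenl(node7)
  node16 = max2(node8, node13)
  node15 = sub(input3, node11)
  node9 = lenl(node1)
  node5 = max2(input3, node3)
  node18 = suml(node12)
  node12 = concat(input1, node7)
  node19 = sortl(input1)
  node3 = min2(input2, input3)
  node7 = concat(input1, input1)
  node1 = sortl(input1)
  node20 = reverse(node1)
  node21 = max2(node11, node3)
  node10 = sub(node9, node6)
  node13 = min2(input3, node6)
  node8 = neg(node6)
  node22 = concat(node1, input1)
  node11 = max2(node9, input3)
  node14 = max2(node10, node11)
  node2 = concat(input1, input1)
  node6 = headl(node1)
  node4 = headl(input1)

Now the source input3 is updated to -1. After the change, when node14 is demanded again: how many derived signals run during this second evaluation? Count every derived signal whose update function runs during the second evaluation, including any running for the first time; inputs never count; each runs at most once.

1 derived signals run: node11.
Note the absorption at node11: it re-runs yet its value is the same, leaving the output's value untouched.

First demand of the output computes:
  node1 = sortl([-6]) = [-6]
  node6 = headl([-6]) = -6
  node9 = lenl([-6]) = 1
  node10 = sub(1, -6) = 7
  node11 = max2(1, -3) = 1
  node14 = max2(7, 1) = 7

After the edit, cleaning proceeds:
  node11: a read changed (input3 -3->-1) — executes, giving 1 — identical to its old value.
  node14: dirty, but its reads are unchanged (node10 unchanged, node11 unchanged); cached 7 stands.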